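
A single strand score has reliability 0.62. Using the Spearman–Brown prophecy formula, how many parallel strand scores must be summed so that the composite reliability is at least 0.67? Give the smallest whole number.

k ≥ ρ*(1−ρ₁)/(ρ₁(1−ρ*)) = 0.67·0.38 / (0.62·0.33) = 1.244.
Smallest integer k = 2.

2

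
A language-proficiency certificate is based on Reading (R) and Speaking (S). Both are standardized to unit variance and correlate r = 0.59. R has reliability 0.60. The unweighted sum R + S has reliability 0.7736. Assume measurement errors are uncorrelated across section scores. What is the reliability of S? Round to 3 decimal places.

0.680

Var(R+S) = 2 + 2·0.59 = 3.180.
True-score variance = ρ_R + ρ_S + 2·0.59, so 0.7736 = (0.60 + ρ_S + 1.18) / 3.180.
ρ_S = 0.7736·3.180 − 0.60 − 1.18 = 0.680.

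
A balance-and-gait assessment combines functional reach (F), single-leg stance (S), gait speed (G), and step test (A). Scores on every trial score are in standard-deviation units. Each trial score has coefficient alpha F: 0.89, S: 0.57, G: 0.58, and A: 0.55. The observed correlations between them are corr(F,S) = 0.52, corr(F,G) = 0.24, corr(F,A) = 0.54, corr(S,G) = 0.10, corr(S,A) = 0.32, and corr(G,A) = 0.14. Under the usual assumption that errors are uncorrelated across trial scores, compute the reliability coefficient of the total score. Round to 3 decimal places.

Var(F+S+G+A) = 4 + 2·[0.52 + 0.24 + 0.54 + 0.10 + 0.32 + 0.14] = 4 + 3.72 = 7.72.
With uncorrelated errors the cross-covariances are all true-score covariance, so they carry over unchanged; only the diagonal terms shrink to ρᵢσᵢ².
True-score variance = [0.89 + 0.57 + 0.58 + 0.55] + 3.72 = 2.59 + 3.72 = 6.31.
Reliability = 6.31 / 7.72 = 0.817.

0.817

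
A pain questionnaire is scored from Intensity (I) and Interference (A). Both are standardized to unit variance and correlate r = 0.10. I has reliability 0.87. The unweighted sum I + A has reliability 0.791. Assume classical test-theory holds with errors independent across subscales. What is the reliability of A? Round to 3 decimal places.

Var(I+A) = 2 + 2·0.10 = 2.200.
True-score variance = ρ_I + ρ_A + 2·0.10, so 0.791 = (0.87 + ρ_A + 0.20) / 2.200.
ρ_A = 0.791·2.200 − 0.87 − 0.20 = 0.670.

0.670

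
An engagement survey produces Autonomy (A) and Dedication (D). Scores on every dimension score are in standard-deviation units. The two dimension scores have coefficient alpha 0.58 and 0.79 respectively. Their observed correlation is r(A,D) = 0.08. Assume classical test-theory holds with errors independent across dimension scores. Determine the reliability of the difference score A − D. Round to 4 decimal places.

0.6576

Var(A−D) = 1 + 1 − 2·0.08 = 2 − 0.16 = 1.84.
With uncorrelated errors the cross-covariances are all true-score covariance, so they carry over unchanged; only the diagonal terms shrink to ρᵢσᵢ².
True-score variance = [0.58 + 0.79] − 0.16 = 1.37 − 0.16 = 1.21.
Reliability = 1.21 / 1.84 = 0.6576.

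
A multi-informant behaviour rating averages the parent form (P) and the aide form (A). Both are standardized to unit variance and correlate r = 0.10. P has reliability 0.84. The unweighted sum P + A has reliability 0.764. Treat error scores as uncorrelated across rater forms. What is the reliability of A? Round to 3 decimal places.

0.641

Var(P+A) = 2 + 2·0.10 = 2.200.
True-score variance = ρ_P + ρ_A + 2·0.10, so 0.764 = (0.84 + ρ_A + 0.20) / 2.200.
ρ_A = 0.764·2.200 − 0.84 − 0.20 = 0.641.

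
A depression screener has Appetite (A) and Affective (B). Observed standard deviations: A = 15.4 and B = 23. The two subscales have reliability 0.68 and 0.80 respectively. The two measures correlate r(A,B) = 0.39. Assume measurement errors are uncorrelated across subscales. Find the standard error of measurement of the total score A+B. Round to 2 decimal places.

Var(total) = 766.16 + 276.276 = 1042.44.
True-score variance = 584.469 + 276.276 = 860.745, so reliability = 0.8257.
Error variance = 1042.44 − 860.745 = 181.691; SEM = √181.691 = 13.48.

13.48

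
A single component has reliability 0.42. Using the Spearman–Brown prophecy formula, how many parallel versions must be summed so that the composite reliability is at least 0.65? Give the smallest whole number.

3

k ≥ ρ*(1−ρ₁)/(ρ₁(1−ρ*)) = 0.65·0.58 / (0.42·0.35) = 2.565.
Smallest integer k = 3.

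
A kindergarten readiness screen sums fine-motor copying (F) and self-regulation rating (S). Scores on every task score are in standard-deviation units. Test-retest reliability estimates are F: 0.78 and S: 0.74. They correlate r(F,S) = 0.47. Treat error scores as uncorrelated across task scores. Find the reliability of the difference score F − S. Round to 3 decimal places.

Var(F−S) = 1 + 1 − 2·0.47 = 2 − 0.94 = 1.06.
Under uncorrelated errors the observed covariances equal the true-score covariances, so only the own-variance terms attenuate.
True-score variance = [0.78 + 0.74] − 0.94 = 1.52 − 0.94 = 0.58.
Reliability = 0.58 / 1.06 = 0.547.

0.547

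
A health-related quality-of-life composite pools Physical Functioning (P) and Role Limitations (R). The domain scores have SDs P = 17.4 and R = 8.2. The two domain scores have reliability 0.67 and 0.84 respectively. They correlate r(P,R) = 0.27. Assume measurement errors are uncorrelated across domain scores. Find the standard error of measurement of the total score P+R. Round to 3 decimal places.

10.520

Var(total) = 370 + 77.0472 = 447.047.
True-score variance = 259.331 + 77.0472 = 336.378, so reliability = 0.7524.
Error variance = 447.047 − 336.378 = 110.669; SEM = √110.669 = 10.520.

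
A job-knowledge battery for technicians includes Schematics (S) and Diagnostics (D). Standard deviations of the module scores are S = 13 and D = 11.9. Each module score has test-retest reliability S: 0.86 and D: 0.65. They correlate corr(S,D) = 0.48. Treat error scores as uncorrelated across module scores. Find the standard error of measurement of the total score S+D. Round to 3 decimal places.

8.557

Var(total) = 310.61 + 148.512 = 459.122.
True-score variance = 237.387 + 148.512 = 385.899, so reliability = 0.8405.
Error variance = 459.122 − 385.899 = 73.2235; SEM = √73.2235 = 8.557.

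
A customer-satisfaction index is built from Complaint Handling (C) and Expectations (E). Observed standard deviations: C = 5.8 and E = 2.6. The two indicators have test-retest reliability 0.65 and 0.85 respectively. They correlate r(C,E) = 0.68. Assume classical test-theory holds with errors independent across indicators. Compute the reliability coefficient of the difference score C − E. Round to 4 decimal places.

Var(C−E) = 5.8² + 2.6² − 2·5.8·2.6·0.68 = 40.4 − 20.5088 = 19.8912.
Under uncorrelated errors the observed covariances equal the true-score covariances, so only the own-variance terms attenuate.
True-score variance = [5.8²·0.65 + 2.6²·0.85] − 20.5088 = 27.612 − 20.5088 = 7.1032.
Reliability = 7.1032 / 19.8912 = 0.3571.

0.3571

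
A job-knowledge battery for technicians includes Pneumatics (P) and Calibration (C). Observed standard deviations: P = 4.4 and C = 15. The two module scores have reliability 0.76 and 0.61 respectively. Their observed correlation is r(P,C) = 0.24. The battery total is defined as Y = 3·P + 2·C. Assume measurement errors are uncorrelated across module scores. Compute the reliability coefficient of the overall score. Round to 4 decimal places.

Var(Y) = 3²·4.4² + 2²·15² + 2·[6·4.4·15·0.24] = 1074.24 + 190.08 = 1264.32.
Under uncorrelated errors the observed covariances equal the true-score covariances, so only the own-variance terms attenuate.
True-score variance = [3²·4.4²·0.76 + 2²·15²·0.61] + 190.08 = 681.422 + 190.08 = 871.502.
Reliability = 871.502 / 1264.32 = 0.6893.

0.6893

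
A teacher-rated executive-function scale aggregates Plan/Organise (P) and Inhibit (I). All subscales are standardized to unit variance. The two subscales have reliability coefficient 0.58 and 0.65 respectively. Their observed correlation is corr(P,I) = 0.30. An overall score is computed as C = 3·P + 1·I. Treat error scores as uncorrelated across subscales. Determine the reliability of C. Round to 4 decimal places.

Var(C) = 3² + 1 + 2·[3·0.30] = 10 + 1.8 = 11.8.
Because errors are independent across components, Cov(Tᵢ,Tⱼ) = Cov(Xᵢ,Xⱼ); the off-diagonal part of the true-score variance is the same as above.
True-score variance = [3²·0.58 + 0.65] + 1.8 = 5.87 + 1.8 = 7.67.
Reliability = 7.67 / 11.8 = 0.6500.

0.6500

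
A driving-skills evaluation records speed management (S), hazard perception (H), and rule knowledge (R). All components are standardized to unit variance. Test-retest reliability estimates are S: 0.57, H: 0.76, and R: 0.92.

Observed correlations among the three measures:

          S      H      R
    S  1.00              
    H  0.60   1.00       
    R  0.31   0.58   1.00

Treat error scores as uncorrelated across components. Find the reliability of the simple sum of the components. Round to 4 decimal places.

Var(S+H+R) = 3 + 2·[0.60 + 0.31 + 0.58] = 3 + 2.98 = 5.98.
Under uncorrelated errors the observed covariances equal the true-score covariances, so only the own-variance terms attenuate.
True-score variance = [0.57 + 0.76 + 0.92] + 2.98 = 2.25 + 2.98 = 5.23.
Reliability = 5.23 / 5.98 = 0.8746.

0.8746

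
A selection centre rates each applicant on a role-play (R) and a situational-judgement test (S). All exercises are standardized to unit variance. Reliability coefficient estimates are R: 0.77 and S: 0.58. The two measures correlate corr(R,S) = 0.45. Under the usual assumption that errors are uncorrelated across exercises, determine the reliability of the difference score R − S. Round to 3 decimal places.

0.409

Var(R−S) = 1 + 1 − 2·0.45 = 2 − 0.9 = 1.1.
With uncorrelated errors the cross-covariances are all true-score covariance, so they carry over unchanged; only the diagonal terms shrink to ρᵢσᵢ².
True-score variance = [0.77 + 0.58] − 0.9 = 1.35 − 0.9 = 0.45.
Reliability = 0.45 / 1.1 = 0.409.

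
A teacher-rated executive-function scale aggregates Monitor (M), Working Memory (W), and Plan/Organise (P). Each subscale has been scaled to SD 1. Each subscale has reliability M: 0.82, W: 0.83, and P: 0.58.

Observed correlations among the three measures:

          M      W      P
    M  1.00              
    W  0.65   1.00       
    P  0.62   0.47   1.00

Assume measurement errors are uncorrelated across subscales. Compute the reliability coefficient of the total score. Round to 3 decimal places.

Var(M+W+P) = 3 + 2·[0.65 + 0.62 + 0.47] = 3 + 3.48 = 6.48.
With uncorrelated errors the cross-covariances are all true-score covariance, so they carry over unchanged; only the diagonal terms shrink to ρᵢσᵢ².
True-score variance = [0.82 + 0.83 + 0.58] + 3.48 = 2.23 + 3.48 = 5.71.
Reliability = 5.71 / 6.48 = 0.881.

0.881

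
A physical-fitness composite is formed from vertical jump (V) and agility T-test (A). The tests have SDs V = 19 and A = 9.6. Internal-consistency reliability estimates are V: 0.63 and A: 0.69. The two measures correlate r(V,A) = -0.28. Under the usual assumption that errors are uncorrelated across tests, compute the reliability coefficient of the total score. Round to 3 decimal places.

0.538

Var(V+A) = 19² + 9.6² + 2·[19·9.6·(-0.28)] = 453.16 − 102.144 = 351.016.
Because errors are independent across components, Cov(Tᵢ,Tⱼ) = Cov(Xᵢ,Xⱼ); the off-diagonal part of the true-score variance is the same as above.
True-score variance = [19²·0.63 + 9.6²·0.69] − 102.144 = 291.02 − 102.144 = 188.876.
Reliability = 188.876 / 351.016 = 0.538.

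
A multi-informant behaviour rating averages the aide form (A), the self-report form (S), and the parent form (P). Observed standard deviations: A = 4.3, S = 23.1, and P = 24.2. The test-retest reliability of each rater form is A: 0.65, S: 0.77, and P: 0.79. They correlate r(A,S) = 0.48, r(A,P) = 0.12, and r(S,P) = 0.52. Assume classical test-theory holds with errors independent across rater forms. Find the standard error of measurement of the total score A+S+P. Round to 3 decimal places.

15.880

Var(total) = 1137.74 + 701.712 = 1839.45.
True-score variance = 885.554 + 701.712 = 1587.27, so reliability = 0.8629.
Error variance = 1839.45 − 1587.27 = 252.186; SEM = √252.186 = 15.880.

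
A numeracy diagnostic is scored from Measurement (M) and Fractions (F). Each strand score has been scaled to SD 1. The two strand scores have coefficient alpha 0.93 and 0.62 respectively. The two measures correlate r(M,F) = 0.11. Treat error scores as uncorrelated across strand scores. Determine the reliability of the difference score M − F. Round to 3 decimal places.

Var(M−F) = 1 + 1 − 2·0.11 = 2 − 0.22 = 1.78.
Because errors are independent across components, Cov(Tᵢ,Tⱼ) = Cov(Xᵢ,Xⱼ); the off-diagonal part of the true-score variance is the same as above.
True-score variance = [0.93 + 0.62] − 0.22 = 1.55 − 0.22 = 1.33.
Reliability = 1.33 / 1.78 = 0.747.

0.747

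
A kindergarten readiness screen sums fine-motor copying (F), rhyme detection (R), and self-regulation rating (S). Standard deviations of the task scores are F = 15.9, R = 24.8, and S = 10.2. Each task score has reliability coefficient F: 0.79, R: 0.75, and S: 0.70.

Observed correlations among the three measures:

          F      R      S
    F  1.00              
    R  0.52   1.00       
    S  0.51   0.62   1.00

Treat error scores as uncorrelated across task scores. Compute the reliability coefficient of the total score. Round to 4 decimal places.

Var(F+R+S) = 15.9² + 24.8² + 10.2² + 2·[15.9·24.8·0.52 + 15.9·10.2·0.51 + 24.8·10.2·0.62] = 971.89 + 889.187 = 1861.08.
With uncorrelated errors the cross-covariances are all true-score covariance, so they carry over unchanged; only the diagonal terms shrink to ρᵢσᵢ².
True-score variance = [15.9²·0.79 + 24.8²·0.75 + 10.2²·0.70] + 889.187 = 733.828 + 889.187 = 1623.01.
Reliability = 1623.01 / 1861.08 = 0.8721.

0.8721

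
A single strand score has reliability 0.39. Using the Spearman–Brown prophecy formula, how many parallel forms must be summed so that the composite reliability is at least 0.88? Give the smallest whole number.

k ≥ ρ*(1−ρ₁)/(ρ₁(1−ρ*)) = 0.88·0.61 / (0.39·0.12) = 11.470.
Smallest integer k = 12.

12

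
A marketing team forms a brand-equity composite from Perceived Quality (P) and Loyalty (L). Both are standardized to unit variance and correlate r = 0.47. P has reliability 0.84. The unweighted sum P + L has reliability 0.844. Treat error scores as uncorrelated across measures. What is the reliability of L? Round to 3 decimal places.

Var(P+L) = 2 + 2·0.47 = 2.940.
True-score variance = ρ_P + ρ_L + 2·0.47, so 0.844 = (0.84 + ρ_L + 0.94) / 2.940.
ρ_L = 0.844·2.940 − 0.84 − 0.94 = 0.701.

0.701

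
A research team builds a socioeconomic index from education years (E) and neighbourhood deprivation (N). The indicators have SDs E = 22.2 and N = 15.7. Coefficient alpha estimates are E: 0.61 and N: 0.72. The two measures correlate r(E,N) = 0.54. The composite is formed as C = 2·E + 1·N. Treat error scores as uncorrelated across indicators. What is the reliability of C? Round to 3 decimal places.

Var(C) = 2²·22.2² + 15.7² + 2·[2·22.2·15.7·0.54] = 2217.85 + 752.846 = 2970.7.
With uncorrelated errors the cross-covariances are all true-score covariance, so they carry over unchanged; only the diagonal terms shrink to ρᵢσᵢ².
True-score variance = [2²·22.2²·0.61 + 15.7²·0.72] + 752.846 = 1380 + 752.846 = 2132.85.
Reliability = 2132.85 / 2970.7 = 0.718.

0.718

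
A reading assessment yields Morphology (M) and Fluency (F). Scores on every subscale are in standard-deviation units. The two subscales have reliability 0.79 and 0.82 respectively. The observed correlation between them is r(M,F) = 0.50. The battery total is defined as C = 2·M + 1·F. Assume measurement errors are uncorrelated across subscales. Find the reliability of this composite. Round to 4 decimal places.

0.8543

Var(C) = 2² + 1 + 2·[2·0.50] = 5 + 2 = 7.
Because errors are independent across components, Cov(Tᵢ,Tⱼ) = Cov(Xᵢ,Xⱼ); the off-diagonal part of the true-score variance is the same as above.
True-score variance = [2²·0.79 + 0.82] + 2 = 3.98 + 2 = 5.98.
Reliability = 5.98 / 7 = 0.8543.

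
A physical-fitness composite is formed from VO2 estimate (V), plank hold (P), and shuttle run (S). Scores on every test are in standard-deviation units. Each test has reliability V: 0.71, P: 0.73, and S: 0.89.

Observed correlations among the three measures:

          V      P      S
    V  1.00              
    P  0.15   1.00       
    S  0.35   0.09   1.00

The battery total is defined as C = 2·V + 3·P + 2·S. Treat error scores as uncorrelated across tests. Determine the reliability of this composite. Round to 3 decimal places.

0.822

Var(C) = 2² + 3² + 2² + 2·[6·0.15 + 4·0.35 + 6·0.09] = 17 + 5.68 = 22.68.
Because errors are independent across components, Cov(Tᵢ,Tⱼ) = Cov(Xᵢ,Xⱼ); the off-diagonal part of the true-score variance is the same as above.
True-score variance = [2²·0.71 + 3²·0.73 + 2²·0.89] + 5.68 = 12.97 + 5.68 = 18.65.
Reliability = 18.65 / 22.68 = 0.822.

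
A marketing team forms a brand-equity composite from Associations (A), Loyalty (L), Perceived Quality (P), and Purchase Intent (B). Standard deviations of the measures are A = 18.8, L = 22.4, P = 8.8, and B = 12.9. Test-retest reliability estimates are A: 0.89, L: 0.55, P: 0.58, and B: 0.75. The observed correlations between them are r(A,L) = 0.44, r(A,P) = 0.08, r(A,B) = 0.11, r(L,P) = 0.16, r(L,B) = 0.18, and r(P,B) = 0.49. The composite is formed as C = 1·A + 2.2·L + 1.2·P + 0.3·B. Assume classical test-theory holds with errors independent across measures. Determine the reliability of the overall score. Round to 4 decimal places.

0.7078

Var(C) = 18.8² + 2.2²·22.4² + 1.2²·8.8² + 0.3²·12.9² + 2·[2.2·18.8·22.4·0.44 + 1.2·18.8·8.8·0.08 + 0.3·18.8·12.9·0.11 + 2.64·22.4·8.8·0.16 + 0.66·22.4·12.9·0.18 + 0.36·8.8·12.9·0.49] = 2908.45 + 1138.29 = 4046.74.
With uncorrelated errors the cross-covariances are all true-score covariance, so they carry over unchanged; only the diagonal terms shrink to ρᵢσᵢ².
True-score variance = [18.8²·0.89 + 2.2²·22.4²·0.55 + 1.2²·8.8²·0.58 + 0.3²·12.9²·0.75] + 1138.29 = 1726.16 + 1138.29 = 2864.45.
Reliability = 2864.45 / 4046.74 = 0.7078.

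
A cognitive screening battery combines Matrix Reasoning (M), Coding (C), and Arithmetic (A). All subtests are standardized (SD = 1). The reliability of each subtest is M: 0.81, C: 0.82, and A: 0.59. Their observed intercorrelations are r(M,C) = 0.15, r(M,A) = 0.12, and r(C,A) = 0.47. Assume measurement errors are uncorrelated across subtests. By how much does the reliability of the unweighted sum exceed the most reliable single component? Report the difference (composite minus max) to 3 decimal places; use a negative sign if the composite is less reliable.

0.006

Var(sum) = 3 + 1.48 = 4.48; true-score variance = 2.22 + 1.48 = 3.7; composite reliability = 0.8259.
Max component reliability = 0.8200.
Difference = 0.8259 − 0.8200 = 0.006.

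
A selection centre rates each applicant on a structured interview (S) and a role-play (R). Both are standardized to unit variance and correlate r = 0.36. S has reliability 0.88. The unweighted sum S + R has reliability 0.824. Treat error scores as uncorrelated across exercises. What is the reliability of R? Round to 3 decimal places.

0.641

Var(S+R) = 2 + 2·0.36 = 2.720.
True-score variance = ρ_S + ρ_R + 2·0.36, so 0.824 = (0.88 + ρ_R + 0.72) / 2.720.
ρ_R = 0.824·2.720 − 0.88 − 0.72 = 0.641.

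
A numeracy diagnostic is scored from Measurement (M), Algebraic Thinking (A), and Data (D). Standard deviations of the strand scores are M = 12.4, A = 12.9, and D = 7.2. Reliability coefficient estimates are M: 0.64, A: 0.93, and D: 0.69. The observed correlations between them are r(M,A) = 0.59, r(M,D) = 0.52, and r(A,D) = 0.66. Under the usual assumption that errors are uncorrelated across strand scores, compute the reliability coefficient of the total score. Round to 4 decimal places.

0.8930

Var(M+A+D) = 12.4² + 12.9² + 7.2² + 2·[12.4·12.9·0.59 + 12.4·7.2·0.52 + 12.9·7.2·0.66] = 372.01 + 404.206 = 776.216.
With uncorrelated errors the cross-covariances are all true-score covariance, so they carry over unchanged; only the diagonal terms shrink to ρᵢσᵢ².
True-score variance = [12.4²·0.64 + 12.9²·0.93 + 7.2²·0.69] + 404.206 = 288.937 + 404.206 = 693.143.
Reliability = 693.143 / 776.216 = 0.8930.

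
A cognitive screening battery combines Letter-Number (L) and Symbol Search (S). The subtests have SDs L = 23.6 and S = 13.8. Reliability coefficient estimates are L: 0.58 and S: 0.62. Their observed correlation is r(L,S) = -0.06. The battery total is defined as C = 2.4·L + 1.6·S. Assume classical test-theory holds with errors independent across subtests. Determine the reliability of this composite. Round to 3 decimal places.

0.568

Var(C) = 2.4²·23.6² + 1.6²·13.8² + 2·[3.84·23.6·13.8·(-0.06)] = 3695.62 − 150.073 = 3545.54.
With uncorrelated errors the cross-covariances are all true-score covariance, so they carry over unchanged; only the diagonal terms shrink to ρᵢσᵢ².
True-score variance = [2.4²·23.6²·0.58 + 1.6²·13.8²·0.62] − 150.073 = 2162.96 − 150.073 = 2012.88.
Reliability = 2012.88 / 3545.54 = 0.568.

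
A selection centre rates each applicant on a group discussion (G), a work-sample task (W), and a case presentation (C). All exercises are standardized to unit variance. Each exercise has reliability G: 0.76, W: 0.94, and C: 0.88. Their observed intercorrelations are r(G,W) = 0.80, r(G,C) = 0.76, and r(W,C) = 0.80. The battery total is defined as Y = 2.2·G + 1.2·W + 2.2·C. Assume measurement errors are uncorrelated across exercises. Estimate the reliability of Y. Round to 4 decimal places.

Var(Y) = 2.2² + 1.2² + 2.2² + 2·[2.64·0.80 + 4.84·0.76 + 2.64·0.80] = 11.12 + 15.8048 = 26.9248.
With uncorrelated errors the cross-covariances are all true-score covariance, so they carry over unchanged; only the diagonal terms shrink to ρᵢσᵢ².
True-score variance = [2.2²·0.76 + 1.2²·0.94 + 2.2²·0.88] + 15.8048 = 9.2912 + 15.8048 = 25.096.
Reliability = 25.096 / 26.9248 = 0.9321.

0.9321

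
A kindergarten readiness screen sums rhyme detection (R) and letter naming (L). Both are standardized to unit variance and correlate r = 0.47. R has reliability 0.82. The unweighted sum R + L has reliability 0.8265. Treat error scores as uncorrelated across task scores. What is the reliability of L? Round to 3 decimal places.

Var(R+L) = 2 + 2·0.47 = 2.940.
True-score variance = ρ_R + ρ_L + 2·0.47, so 0.8265 = (0.82 + ρ_L + 0.94) / 2.940.
ρ_L = 0.8265·2.940 − 0.82 − 0.94 = 0.670.

0.670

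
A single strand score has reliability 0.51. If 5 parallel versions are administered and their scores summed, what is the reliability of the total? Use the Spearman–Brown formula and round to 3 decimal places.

0.839

ρ_k = kρ / (1 + (k−1)ρ) = 5·0.51 / (1 + 4·0.51) = 2.550 / 3.040 = 0.839.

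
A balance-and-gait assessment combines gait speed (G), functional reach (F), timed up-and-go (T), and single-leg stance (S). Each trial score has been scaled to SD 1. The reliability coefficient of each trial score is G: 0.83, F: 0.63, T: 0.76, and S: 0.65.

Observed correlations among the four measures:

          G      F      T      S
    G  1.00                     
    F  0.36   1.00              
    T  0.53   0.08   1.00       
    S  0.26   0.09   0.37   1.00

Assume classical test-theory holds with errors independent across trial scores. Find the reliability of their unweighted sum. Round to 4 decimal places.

Var(G+F+T+S) = 4 + 2·[0.36 + 0.53 + 0.26 + 0.08 + 0.09 + 0.37] = 4 + 3.38 = 7.38.
Under uncorrelated errors the observed covariances equal the true-score covariances, so only the own-variance terms attenuate.
True-score variance = [0.83 + 0.63 + 0.76 + 0.65] + 3.38 = 2.87 + 3.38 = 6.25.
Reliability = 6.25 / 7.38 = 0.8469.

0.8469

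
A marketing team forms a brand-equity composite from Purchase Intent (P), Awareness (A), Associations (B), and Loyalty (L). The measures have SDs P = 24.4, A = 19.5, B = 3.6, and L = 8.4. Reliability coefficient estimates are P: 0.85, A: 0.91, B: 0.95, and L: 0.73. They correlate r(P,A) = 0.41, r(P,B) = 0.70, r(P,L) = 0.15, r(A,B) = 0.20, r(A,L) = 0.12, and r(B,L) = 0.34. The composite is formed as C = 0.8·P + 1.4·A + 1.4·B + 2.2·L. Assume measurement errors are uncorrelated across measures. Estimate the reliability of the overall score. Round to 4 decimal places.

0.9099

Var(C) = 0.8²·24.4² + 1.4²·19.5² + 1.4²·3.6² + 2.2²·8.4² + 2·[1.12·24.4·19.5·0.41 + 1.12·24.4·3.6·0.70 + 1.76·24.4·8.4·0.15 + 1.96·19.5·3.6·0.20 + 3.08·19.5·8.4·0.12 + 3.08·3.6·8.4·0.34] = 1493.23 + 922.379 = 2415.61.
Under uncorrelated errors the observed covariances equal the true-score covariances, so only the own-variance terms attenuate.
True-score variance = [0.8²·24.4²·0.85 + 1.4²·19.5²·0.91 + 1.4²·3.6²·0.95 + 2.2²·8.4²·0.73] + 922.379 = 1275.52 + 922.379 = 2197.9.
Reliability = 2197.9 / 2415.61 = 0.9099.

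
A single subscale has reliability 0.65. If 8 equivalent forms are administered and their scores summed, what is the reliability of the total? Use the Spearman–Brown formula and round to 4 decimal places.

ρ_k = kρ / (1 + (k−1)ρ) = 8·0.65 / (1 + 7·0.65) = 5.200 / 5.550 = 0.9369.

0.9369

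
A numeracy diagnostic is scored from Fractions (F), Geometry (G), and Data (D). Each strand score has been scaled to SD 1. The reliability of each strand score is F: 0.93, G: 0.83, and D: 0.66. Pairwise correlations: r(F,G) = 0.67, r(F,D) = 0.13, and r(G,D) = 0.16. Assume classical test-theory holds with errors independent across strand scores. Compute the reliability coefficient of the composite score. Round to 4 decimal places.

Var(F+G+D) = 3 + 2·[0.67 + 0.13 + 0.16] = 3 + 1.92 = 4.92.
With uncorrelated errors the cross-covariances are all true-score covariance, so they carry over unchanged; only the diagonal terms shrink to ρᵢσᵢ².
True-score variance = [0.93 + 0.83 + 0.66] + 1.92 = 2.42 + 1.92 = 4.34.
Reliability = 4.34 / 4.92 = 0.8821.

0.8821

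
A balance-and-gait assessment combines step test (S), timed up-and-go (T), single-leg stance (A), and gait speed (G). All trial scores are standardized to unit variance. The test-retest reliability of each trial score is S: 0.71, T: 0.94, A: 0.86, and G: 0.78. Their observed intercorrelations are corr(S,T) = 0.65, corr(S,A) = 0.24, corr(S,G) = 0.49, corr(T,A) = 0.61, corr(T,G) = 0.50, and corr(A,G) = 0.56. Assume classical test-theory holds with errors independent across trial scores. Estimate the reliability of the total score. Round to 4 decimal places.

0.9297

Var(S+T+A+G) = 4 + 2·[0.65 + 0.24 + 0.49 + 0.61 + 0.50 + 0.56] = 4 + 6.1 = 10.1.
Because errors are independent across components, Cov(Tᵢ,Tⱼ) = Cov(Xᵢ,Xⱼ); the off-diagonal part of the true-score variance is the same as above.
True-score variance = [0.71 + 0.94 + 0.86 + 0.78] + 6.1 = 3.29 + 6.1 = 9.39.
Reliability = 9.39 / 10.1 = 0.9297.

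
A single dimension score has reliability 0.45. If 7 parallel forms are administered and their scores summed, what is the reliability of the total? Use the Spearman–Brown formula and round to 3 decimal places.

ρ_k = kρ / (1 + (k−1)ρ) = 7·0.45 / (1 + 6·0.45) = 3.150 / 3.700 = 0.851.

0.851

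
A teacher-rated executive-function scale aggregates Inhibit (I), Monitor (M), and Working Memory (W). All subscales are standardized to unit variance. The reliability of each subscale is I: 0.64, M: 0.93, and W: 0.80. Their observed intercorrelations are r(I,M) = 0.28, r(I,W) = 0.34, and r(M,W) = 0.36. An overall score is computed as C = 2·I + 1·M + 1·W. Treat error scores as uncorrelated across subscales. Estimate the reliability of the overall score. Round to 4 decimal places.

0.8141

Var(C) = 2² + 1 + 1 + 2·[2·0.28 + 2·0.34 + 0.36] = 6 + 3.2 = 9.2.
Under uncorrelated errors the observed covariances equal the true-score covariances, so only the own-variance terms attenuate.
True-score variance = [2²·0.64 + 0.93 + 0.80] + 3.2 = 4.29 + 3.2 = 7.49.
Reliability = 7.49 / 9.2 = 0.8141.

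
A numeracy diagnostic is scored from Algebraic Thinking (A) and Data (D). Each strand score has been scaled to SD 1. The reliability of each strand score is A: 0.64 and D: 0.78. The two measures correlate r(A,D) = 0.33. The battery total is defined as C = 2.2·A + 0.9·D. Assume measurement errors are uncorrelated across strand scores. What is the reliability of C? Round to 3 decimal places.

0.724

Var(C) = 2.2² + 0.9² + 2·[1.98·0.33] = 5.65 + 1.3068 = 6.9568.
Under uncorrelated errors the observed covariances equal the true-score covariances, so only the own-variance terms attenuate.
True-score variance = [2.2²·0.64 + 0.9²·0.78] + 1.3068 = 3.7294 + 1.3068 = 5.0362.
Reliability = 5.0362 / 6.9568 = 0.724.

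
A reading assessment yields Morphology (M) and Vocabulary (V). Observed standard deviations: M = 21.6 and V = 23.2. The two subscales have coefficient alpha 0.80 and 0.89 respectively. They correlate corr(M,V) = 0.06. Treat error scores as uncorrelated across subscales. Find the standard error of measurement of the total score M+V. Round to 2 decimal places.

Var(total) = 1004.8 + 60.1344 = 1064.93.
True-score variance = 852.282 + 60.1344 = 912.416, so reliability = 0.8568.
Error variance = 1064.93 − 912.416 = 152.518; SEM = √152.518 = 12.35.

12.35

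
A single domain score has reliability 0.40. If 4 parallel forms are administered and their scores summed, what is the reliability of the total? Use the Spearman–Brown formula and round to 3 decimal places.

0.727

ρ_k = kρ / (1 + (k−1)ρ) = 4·0.40 / (1 + 3·0.40) = 1.600 / 2.200 = 0.727.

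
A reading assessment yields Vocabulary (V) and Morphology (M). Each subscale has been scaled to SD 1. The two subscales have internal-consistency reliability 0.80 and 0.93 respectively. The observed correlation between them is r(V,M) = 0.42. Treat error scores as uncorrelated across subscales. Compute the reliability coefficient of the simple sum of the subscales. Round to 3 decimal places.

Var(V+M) = 2 + 2·[0.42] = 2 + 0.84 = 2.84.
Under uncorrelated errors the observed covariances equal the true-score covariances, so only the own-variance terms attenuate.
True-score variance = [0.80 + 0.93] + 0.84 = 1.73 + 0.84 = 2.57.
Reliability = 2.57 / 2.84 = 0.905.

0.905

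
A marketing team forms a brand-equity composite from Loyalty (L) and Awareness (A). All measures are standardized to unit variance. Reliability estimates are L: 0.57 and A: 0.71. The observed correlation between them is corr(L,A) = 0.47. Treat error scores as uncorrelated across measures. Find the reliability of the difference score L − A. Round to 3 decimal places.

0.321

Var(L−A) = 1 + 1 − 2·0.47 = 2 − 0.94 = 1.06.
Because errors are independent across components, Cov(Tᵢ,Tⱼ) = Cov(Xᵢ,Xⱼ); the off-diagonal part of the true-score variance is the same as above.
True-score variance = [0.57 + 0.71] − 0.94 = 1.28 − 0.94 = 0.34.
Reliability = 0.34 / 1.06 = 0.321.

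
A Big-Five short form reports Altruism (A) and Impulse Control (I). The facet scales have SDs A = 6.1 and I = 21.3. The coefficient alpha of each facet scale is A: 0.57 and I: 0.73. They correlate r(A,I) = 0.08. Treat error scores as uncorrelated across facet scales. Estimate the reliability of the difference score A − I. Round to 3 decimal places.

0.705

Var(A−I) = 6.1² + 21.3² − 2·6.1·21.3·0.08 = 490.9 − 20.7888 = 470.111.
Because errors are independent across components, Cov(Tᵢ,Tⱼ) = Cov(Xᵢ,Xⱼ); the off-diagonal part of the true-score variance is the same as above.
True-score variance = [6.1²·0.57 + 21.3²·0.73] − 20.7888 = 352.403 − 20.7888 = 331.615.
Reliability = 331.615 / 470.111 = 0.705.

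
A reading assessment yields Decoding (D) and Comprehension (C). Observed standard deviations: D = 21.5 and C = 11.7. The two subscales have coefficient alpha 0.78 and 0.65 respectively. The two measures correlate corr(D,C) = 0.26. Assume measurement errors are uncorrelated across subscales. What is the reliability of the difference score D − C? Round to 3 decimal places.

0.681

Var(D−C) = 21.5² + 11.7² − 2·21.5·11.7·0.26 = 599.14 − 130.806 = 468.334.
With uncorrelated errors the cross-covariances are all true-score covariance, so they carry over unchanged; only the diagonal terms shrink to ρᵢσᵢ².
True-score variance = [21.5²·0.78 + 11.7²·0.65] − 130.806 = 449.534 − 130.806 = 318.728.
Reliability = 318.728 / 468.334 = 0.681.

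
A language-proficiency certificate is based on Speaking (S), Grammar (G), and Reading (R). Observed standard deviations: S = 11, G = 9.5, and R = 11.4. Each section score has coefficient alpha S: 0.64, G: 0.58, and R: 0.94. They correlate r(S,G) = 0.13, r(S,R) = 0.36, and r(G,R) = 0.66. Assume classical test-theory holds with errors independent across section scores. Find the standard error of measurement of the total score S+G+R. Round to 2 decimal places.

Var(total) = 341.21 + 260.414 = 601.624.
True-score variance = 251.947 + 260.414 = 512.361, so reliability = 0.8516.
Error variance = 601.624 − 512.361 = 89.2626; SEM = √89.2626 = 9.45.

9.45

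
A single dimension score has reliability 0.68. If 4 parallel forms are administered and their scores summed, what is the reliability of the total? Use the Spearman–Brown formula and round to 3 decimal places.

0.895

ρ_k = kρ / (1 + (k−1)ρ) = 4·0.68 / (1 + 3·0.68) = 2.720 / 3.040 = 0.895.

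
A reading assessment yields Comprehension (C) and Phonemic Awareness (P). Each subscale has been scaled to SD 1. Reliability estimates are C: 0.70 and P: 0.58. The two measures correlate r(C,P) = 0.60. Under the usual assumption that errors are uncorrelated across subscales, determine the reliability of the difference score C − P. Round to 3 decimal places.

0.100

Var(C−P) = 1 + 1 − 2·0.60 = 2 − 1.2 = 0.8.
With uncorrelated errors the cross-covariances are all true-score covariance, so they carry over unchanged; only the diagonal terms shrink to ρᵢσᵢ².
True-score variance = [0.70 + 0.58] − 1.2 = 1.28 − 1.2 = 0.08.
Reliability = 0.08 / 0.8 = 0.100.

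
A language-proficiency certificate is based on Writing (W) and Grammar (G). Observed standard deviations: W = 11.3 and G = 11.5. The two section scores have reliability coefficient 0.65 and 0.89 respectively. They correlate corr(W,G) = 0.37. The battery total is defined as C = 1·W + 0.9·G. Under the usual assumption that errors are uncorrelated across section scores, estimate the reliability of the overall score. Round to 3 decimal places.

0.824

Var(C) = 11.3² + 0.9²·11.5² + 2·[0.9·11.3·11.5·0.37] = 234.812 + 86.5467 = 321.359.
Under uncorrelated errors the observed covariances equal the true-score covariances, so only the own-variance terms attenuate.
True-score variance = [11.3²·0.65 + 0.9²·11.5²·0.89] + 86.5467 = 178.338 + 86.5467 = 264.884.
Reliability = 264.884 / 321.359 = 0.824.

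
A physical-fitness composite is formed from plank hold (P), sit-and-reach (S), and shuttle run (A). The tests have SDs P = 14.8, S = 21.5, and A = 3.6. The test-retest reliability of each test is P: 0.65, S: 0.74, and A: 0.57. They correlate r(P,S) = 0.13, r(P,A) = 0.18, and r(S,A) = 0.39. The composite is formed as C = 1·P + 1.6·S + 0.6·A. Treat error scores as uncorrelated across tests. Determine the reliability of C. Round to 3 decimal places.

0.760

Var(C) = 14.8² + 1.6²·21.5² + 0.6²·3.6² + 2·[1.6·14.8·21.5·0.13 + 0.6·14.8·3.6·0.18 + 0.96·21.5·3.6·0.39] = 1407.07 + 201.837 = 1608.9.
With uncorrelated errors the cross-covariances are all true-score covariance, so they carry over unchanged; only the diagonal terms shrink to ρᵢσᵢ².
True-score variance = [14.8²·0.65 + 1.6²·21.5²·0.74 + 0.6²·3.6²·0.57] + 201.837 = 1020.72 + 201.837 = 1222.56.
Reliability = 1222.56 / 1608.9 = 0.760.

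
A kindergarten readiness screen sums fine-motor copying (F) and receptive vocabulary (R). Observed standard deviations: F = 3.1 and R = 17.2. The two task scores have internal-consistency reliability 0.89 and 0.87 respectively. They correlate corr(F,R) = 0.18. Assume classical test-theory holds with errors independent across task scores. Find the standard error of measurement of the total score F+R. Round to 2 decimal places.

Var(total) = 305.45 + 19.1952 = 324.645.
True-score variance = 265.934 + 19.1952 = 285.129, so reliability = 0.8783.
Error variance = 324.645 − 285.129 = 39.5163; SEM = √39.5163 = 6.29.

6.29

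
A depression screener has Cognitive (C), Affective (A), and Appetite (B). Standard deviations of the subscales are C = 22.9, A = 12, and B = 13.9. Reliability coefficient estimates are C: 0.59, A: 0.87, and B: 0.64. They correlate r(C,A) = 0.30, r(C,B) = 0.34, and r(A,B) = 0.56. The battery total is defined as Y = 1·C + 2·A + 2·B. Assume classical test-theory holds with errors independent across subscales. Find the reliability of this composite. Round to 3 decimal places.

Var(Y) = 22.9² + 2²·12² + 2²·13.9² + 2·[2·22.9·12·0.30 + 2·22.9·13.9·0.34 + 4·12·13.9·0.56] = 1873.25 + 1509.93 = 3383.18.
Under uncorrelated errors the observed covariances equal the true-score covariances, so only the own-variance terms attenuate.
True-score variance = [22.9²·0.59 + 2²·12²·0.87 + 2²·13.9²·0.64] + 1509.93 = 1305.14 + 1509.93 = 2815.07.
Reliability = 2815.07 / 3383.18 = 0.832.

0.832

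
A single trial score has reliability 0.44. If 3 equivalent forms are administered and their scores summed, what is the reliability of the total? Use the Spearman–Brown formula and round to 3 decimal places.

ρ_k = kρ / (1 + (k−1)ρ) = 3·0.44 / (1 + 2·0.44) = 1.320 / 1.880 = 0.702.

0.702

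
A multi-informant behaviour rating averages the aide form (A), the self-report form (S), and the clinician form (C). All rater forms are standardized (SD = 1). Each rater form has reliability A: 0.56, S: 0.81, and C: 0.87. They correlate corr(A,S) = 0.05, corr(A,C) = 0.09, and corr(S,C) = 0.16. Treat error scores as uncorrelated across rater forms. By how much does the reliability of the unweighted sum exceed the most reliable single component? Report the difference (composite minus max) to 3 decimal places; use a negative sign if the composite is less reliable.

-0.081

Var(sum) = 3 + 0.6 = 3.6; true-score variance = 2.24 + 0.6 = 2.84; composite reliability = 0.7889.
Max component reliability = 0.8700.
Difference = 0.7889 − 0.8700 = -0.081.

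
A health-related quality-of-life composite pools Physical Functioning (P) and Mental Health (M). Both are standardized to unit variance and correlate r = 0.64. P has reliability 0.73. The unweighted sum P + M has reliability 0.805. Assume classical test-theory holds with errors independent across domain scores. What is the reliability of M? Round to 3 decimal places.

0.630

Var(P+M) = 2 + 2·0.64 = 3.280.
True-score variance = ρ_P + ρ_M + 2·0.64, so 0.805 = (0.73 + ρ_M + 1.28) / 3.280.
ρ_M = 0.805·3.280 − 0.73 − 1.28 = 0.630.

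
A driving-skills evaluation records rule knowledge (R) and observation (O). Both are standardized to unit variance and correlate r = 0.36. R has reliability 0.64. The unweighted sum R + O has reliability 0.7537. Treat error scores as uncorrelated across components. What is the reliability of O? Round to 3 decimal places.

0.690

Var(R+O) = 2 + 2·0.36 = 2.720.
True-score variance = ρ_R + ρ_O + 2·0.36, so 0.7537 = (0.64 + ρ_O + 0.72) / 2.720.
ρ_O = 0.7537·2.720 − 0.64 − 0.72 = 0.690.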